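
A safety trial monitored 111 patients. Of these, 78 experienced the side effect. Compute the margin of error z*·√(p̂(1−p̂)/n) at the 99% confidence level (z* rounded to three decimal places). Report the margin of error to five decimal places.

p̂ = 78/111 = 0.70270.
Standard error of p̂: √(0.208912/111) = √0.001882087 = 0.043383.
The 99% critical value is z* = 2.576.
ME = 2.576·0.043383 = 0.11175.

ME = 0.11175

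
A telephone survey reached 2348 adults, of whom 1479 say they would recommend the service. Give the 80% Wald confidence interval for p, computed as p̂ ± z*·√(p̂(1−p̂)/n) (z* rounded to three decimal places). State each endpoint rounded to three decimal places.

p̂ = 1479/2348 = 0.62990.
Standard error of p̂: √(0.233127/2348) = √0.000099287 = 0.009964.
z* = 1.282 at the 80% level.
Margin of error: 1.282 × 0.009964 = 0.01277.
Interval: 0.62990 ± 0.01277 → (0.617, 0.643).

(0.617, 0.643)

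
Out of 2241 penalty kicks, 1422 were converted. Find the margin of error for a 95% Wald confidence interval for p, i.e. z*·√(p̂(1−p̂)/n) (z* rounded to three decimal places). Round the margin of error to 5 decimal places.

Sample proportion p̂ = 1422/2241 = 0.63454.
SE(p̂) = √(0.63454·0.36546/2241) = 0.010173.
z* = 1.960 at the 95% level.
Margin of error = z*·SE = 1.960 × 0.010173 = 0.01994.

ME = 0.01994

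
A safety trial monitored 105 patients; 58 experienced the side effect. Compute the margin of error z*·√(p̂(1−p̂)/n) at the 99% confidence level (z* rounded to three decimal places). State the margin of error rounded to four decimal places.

p̂ = 58/105 = 0.55238.
Standard error of p̂: √(0.247256/105) = √0.002354821 = 0.048527.
The 99% critical value is z* = 2.576.
Margin of error = z*·SE = 2.576 × 0.048527 = 0.1250.

ME = 0.1250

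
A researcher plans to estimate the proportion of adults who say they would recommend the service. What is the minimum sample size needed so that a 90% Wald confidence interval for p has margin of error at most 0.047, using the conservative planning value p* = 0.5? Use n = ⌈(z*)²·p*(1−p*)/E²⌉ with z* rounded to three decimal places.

n = 307

The 90% critical value is z* = 1.645.
p*(1−p*) = 0.2500.
Required n before rounding: 2.706025 × 0.2500 / 0.047² = 306.250.
Rounding up, n = 307.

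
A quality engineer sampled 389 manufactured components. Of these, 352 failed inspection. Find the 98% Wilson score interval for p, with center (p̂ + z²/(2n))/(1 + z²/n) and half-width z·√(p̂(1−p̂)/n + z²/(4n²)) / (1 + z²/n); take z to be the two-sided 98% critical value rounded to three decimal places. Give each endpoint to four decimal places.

(0.8645, 0.9341)

p̂ = 352/389 = 0.90488; z = 2.326, so z² = 5.410276.
Denominator 1 + z²/n = 1 + 5.410276/389 = 1.013908.
Adjusted center: (0.90488 + z²/(2n))/1.013908 = 0.89933.
Radicand: p̂(1−p̂)/n + z²/(4n²) = 0.000221256 + 0.000008938 = 0.000230194.
Half-width = z·√(radicand)/denom = 2.326·0.015172/1.013908 = 0.03481.
So the interval runs from 0.8645 to 0.9341.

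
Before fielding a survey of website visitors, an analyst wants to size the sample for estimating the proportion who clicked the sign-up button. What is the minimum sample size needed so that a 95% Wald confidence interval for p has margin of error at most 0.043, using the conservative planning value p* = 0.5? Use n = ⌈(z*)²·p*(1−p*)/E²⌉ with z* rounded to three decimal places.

The 95% critical value is z* = 1.960.
p*(1−p*) = 0.50·0.50 = 0.2500.
Required n before rounding: 3.841600 × 0.2500 / 0.043² = 519.416.
⌈519.416⌉ = 520.

n = 520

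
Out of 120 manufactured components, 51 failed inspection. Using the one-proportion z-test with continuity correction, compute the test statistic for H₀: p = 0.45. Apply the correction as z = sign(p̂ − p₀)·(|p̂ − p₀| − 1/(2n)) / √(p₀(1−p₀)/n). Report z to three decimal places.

z = -0.459

With x = 51 successes in n = 120, p̂ = 0.42500. p̂ − p₀ = -0.025000.
1/(2n) = 0.004167.
Corrected numerator: |-0.025000| − 0.004167 = 0.020833.
Null standard error: √(0.45·0.55/120) = √0.002062500 = 0.045415.
z = −0.020833/0.045415 = -0.459.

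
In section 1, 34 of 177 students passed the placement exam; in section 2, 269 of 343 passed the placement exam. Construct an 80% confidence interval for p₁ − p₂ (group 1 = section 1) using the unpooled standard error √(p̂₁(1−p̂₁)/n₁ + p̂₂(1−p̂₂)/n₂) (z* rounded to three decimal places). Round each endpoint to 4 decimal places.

p̂₁ = 34/177 = 0.19209, p̂₂ = 269/343 = 0.78426; p̂₁ − p̂₂ = -0.59217.
Unpooled SE = √(p̂₁(1−p̂₁)/n₁ + p̂₂(1−p̂₂)/n₂) = √(0.000876789 + 0.000493289) = 0.037015.
The 80% critical value is z* = 1.282. Margin of error = 0.04745.
Interval: -0.59217 ± 0.04745 → (-0.6396, -0.5447).

(-0.6396, -0.5447)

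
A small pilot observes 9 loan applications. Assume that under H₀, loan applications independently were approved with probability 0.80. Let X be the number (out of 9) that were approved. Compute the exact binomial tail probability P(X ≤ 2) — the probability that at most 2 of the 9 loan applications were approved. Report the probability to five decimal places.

P = 0.00031

X ~ Binomial(n=9, p=0.80).
P(X ≤ 2) = C(9,0)·0.80^0·0.20^9 + C(9,1)·0.80^1·0.20^8 + C(9,2)·0.80^2·0.20^7.
= 0.000001 + 0.000018 + 0.000295 = 0.00031.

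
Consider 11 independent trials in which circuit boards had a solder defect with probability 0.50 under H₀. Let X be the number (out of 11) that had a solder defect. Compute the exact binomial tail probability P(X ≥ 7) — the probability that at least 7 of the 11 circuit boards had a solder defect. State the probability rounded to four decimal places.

X ~ Binomial(n=11, p=0.50).
P(X ≥ 7) = Σ_{j=7}^{11} C(11,j)·0.50^j·0.50^{11−j}.
= 0.161133 + 0.080566 + 0.026855 + 0.005371 + 0.000488 = 0.2744.

P = 0.2744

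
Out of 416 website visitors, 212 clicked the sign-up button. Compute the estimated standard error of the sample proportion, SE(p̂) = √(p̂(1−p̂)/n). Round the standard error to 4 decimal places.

SE = 0.0245

With x = 212 successes in n = 416, p̂ = 0.50962.
p̂(1−p̂) = 0.50962·0.49038 = 0.249907.
SE = √(0.249907/416) = 0.0245.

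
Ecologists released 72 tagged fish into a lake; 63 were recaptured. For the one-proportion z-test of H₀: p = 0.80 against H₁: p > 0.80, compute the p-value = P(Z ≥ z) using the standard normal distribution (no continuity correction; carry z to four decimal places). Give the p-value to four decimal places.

Sample proportion p̂ = 63/72 = 0.87500.
Null standard error: √(0.80·0.20/72) = √0.002222222 = 0.047140.
z = (p̂ − p₀)/SE = (63/72 − 0.80)/0.047140 ≈ 1.5910.
From the standard normal, P(Z ≥ z) = 0.0558.

p-value = 0.0558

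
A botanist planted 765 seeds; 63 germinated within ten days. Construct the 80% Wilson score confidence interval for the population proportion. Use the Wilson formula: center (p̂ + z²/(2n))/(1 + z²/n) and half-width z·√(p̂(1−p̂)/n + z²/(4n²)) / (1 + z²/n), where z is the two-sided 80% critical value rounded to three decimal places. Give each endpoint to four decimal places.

(0.0705, 0.0960)

Here p̂ = 63/765 = 0.08235 and z = 1.282 (z² = 1.643524).
1 + z²/n = 1.002148.
Center = (0.08235 + 0.001074)/1.002148 = 0.08325.
Radicand: p̂(1−p̂)/n + z²/(4n²) = 0.000098786 + 0.000000702 = 0.000099488.
Half-width = z·√(radicand)/denom = 1.282·0.009974/1.002148 = 0.01276.
Interval: 0.08325 ± 0.01276 → (0.0705, 0.0960).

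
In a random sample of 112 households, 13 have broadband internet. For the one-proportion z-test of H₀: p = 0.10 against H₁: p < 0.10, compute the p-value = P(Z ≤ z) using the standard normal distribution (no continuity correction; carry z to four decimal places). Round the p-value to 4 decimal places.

p-value = 0.7146

p̂ = 13/112 = 0.11607.
Null standard error: √(0.10·0.90/112) = √0.000803571 = 0.028347.
z = (p̂ − p₀)/SE = (13/112 − 0.10)/0.028347 ≈ 0.5669.
From the standard normal, P(Z ≤ z) = 0.7146.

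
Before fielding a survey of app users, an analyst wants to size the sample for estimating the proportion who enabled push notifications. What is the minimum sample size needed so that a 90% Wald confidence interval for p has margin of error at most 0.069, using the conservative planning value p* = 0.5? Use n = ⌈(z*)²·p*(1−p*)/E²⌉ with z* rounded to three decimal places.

n = 143

The 90% critical value is z* = 1.645.
p*(1−p*) = 0.50·0.50 = 0.2500.
Required n before rounding: 2.706025 × 0.2500 / 0.069² = 142.093.
⌈142.093⌉ = 143.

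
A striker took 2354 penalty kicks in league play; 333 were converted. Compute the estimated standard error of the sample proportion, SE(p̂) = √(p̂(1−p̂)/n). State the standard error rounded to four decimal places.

With x = 333 successes in n = 2354, p̂ = 0.14146.
p̂(1−p̂) = 0.14146·0.85854 = 0.121449.
SE = √(0.121449/2354) = √0.000051593 = 0.0072.

SE = 0.0072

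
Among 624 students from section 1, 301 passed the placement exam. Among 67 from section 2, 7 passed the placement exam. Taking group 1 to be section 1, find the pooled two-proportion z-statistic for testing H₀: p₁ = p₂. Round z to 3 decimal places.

z = 5.914

Sample proportions: p̂₁ = 301/624 = 0.48237 and p̂₂ = 7/67 = 0.10448.
Pooled p̂ = (301+7)/(624+67) = 308/691 = 0.44573.
Pooled SE = √[0.2470549·0.01652794] ≈ 0.063901.
z = (p̂₁ − p̂₂)/SE = (0.48237 − 0.10448)/0.063901 = 0.37789/0.063901 = 5.914.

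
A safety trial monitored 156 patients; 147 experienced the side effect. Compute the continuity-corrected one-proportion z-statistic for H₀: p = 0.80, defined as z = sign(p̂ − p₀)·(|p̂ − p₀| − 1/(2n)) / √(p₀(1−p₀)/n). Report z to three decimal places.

Sample proportion p̂ = 147/156 = 0.94231. p̂ − p₀ = 0.142308.
Continuity correction 1/(2n) = 1/312 = 0.003205.
Corrected numerator: |0.142308| − 0.003205 = 0.139103.
Null standard error: √(0.80·0.20/156) = √0.001025641 = 0.032026.
z = +0.139103/0.032026 = 4.343.

z = 4.343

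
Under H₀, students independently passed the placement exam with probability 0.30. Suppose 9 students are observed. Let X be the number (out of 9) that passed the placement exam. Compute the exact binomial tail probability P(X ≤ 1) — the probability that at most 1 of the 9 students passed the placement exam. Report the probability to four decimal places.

X is binomial with n = 9 and p = 0.30.
P(X ≤ 1) = C(9,0)·0.30^0·0.70^9 + C(9,1)·0.30^1·0.70^8.
= 0.040354 + 0.155650 = 0.1960.

P = 0.1960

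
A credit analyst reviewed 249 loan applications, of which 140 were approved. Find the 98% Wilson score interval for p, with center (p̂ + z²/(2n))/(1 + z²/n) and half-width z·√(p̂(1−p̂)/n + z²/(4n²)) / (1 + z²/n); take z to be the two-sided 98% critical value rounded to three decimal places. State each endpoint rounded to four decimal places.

(0.4886, 0.6333)

p̂ = 140/249 = 0.56225; z = 2.326, so z² = 5.410276.
1 + z²/n = 1.021728.
Center = (0.56225 + 0.010864)/1.021728 = 0.56093.
Radicand: p̂(1−p̂)/n + z²/(4n²) = 0.000988454 + 0.000021815 = 0.001010269.
Half-width = 2.326·√0.001010269/1.021728 = 0.07236.
CI: 0.56093 ± 0.07236 = (0.4886, 0.6333).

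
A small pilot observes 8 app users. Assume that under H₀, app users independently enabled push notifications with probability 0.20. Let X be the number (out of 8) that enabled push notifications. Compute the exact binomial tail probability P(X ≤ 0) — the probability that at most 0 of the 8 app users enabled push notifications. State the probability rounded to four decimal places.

X is binomial with n = 8 and p = 0.20.
P(X ≤ 0) = C(8,0)·0.20^0·0.80^8.
= 0.167772 = 0.1678.

P = 0.1678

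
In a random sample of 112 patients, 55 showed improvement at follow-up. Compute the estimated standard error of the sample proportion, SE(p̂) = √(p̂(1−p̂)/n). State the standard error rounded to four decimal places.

SE = 0.0472

Sample proportion p̂ = 55/112 = 0.49107.
p̂(1−p̂) = 0.249920.
SE = √(0.249920/112) = √0.002231429 = 0.0472.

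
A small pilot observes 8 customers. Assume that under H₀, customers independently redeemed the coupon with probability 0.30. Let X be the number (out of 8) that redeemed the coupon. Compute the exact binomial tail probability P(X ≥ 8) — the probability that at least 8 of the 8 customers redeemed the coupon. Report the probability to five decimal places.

X ~ Binomial(n=8, p=0.30).
P(X ≥ 8) = C(8,8)·0.30^8·0.70^0.
= 0.000066 = 0.00007.

P = 0.00007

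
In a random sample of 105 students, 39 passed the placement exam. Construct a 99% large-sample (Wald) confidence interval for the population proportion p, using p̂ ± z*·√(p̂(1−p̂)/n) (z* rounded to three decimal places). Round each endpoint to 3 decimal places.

With x = 39 successes in n = 105, p̂ = 0.37143.
SE = √(p̂(1−p̂)/n) = √(0.233469/105) = 0.047154.
For 99% confidence, z* = 2.576.
Margin of error: 2.576 × 0.047154 = 0.12147.
CI: 0.37143 ± 0.12147 = (0.250, 0.493).

(0.250, 0.493)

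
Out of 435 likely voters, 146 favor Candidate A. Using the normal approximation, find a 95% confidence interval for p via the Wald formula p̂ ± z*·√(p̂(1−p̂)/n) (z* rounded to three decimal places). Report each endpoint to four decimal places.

p̂ = 146/435 = 0.33563.
SE(p̂) = √(0.33563·0.66437/435) = 0.022641.
For 95% confidence, z* = 1.960.
Margin = 1.960·0.022641 = 0.04438.
Interval: 0.33563 ± 0.04438 → (0.2913, 0.3800).

(0.2913, 0.3800)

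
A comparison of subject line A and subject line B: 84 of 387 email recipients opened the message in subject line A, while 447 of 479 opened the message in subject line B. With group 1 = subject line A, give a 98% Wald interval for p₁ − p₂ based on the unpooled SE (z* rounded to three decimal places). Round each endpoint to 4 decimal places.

p̂₁ = 0.21705, p̂₂ = 0.93319, so the observed difference is -0.71614.
Unpooled SE = √(p̂₁(1−p̂₁)/n₁ + p̂₂(1−p̂₂)/n₂) = √(0.000439126 + 0.000130152) = 0.023860.
For 98% confidence, z* = 2.326. Margin = 2.326·0.023860 = 0.05550.
CI: -0.71614 ± 0.05550 = (-0.7716, -0.6606).

(-0.7716, -0.6606)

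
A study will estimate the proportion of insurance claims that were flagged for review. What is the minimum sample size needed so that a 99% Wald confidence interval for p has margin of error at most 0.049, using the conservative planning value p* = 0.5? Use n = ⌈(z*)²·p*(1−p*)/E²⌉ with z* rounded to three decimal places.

For 99% confidence, z* = 2.576.
p*(1−p*) = 0.2500.
(z*)²·p*(1−p*)/E² = 6.635776·0.2500/0.002401 = 690.939.
Rounding up, n = 691.

n = 691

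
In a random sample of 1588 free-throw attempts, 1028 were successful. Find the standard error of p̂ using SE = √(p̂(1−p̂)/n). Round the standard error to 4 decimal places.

Sample proportion p̂ = 1028/1588 = 0.64736.
p̂(1−p̂) = 0.228285.
SE = √(0.228285/1588) = 0.0120.

SE = 0.0120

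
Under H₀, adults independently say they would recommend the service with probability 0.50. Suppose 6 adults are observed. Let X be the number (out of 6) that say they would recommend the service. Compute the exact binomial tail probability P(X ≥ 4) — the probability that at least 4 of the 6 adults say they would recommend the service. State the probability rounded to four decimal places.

X is binomial with n = 6 and p = 0.50.
P(X ≥ 4) = C(6,4)·0.50^4·0.50^2 + C(6,5)·0.50^5·0.50^1 + C(6,6)·0.50^6·0.50^0.
= 0.234375 + 0.093750 + 0.015625 = 0.3438.

P = 0.3438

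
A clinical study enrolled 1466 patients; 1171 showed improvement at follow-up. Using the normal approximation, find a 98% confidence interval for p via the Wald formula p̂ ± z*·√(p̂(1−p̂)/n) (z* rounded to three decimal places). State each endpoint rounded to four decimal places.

With x = 1171 successes in n = 1466, p̂ = 0.79877.
SE(p̂) = √(0.79877·0.20123/1466) = 0.010471.
The 98% critical value is z* = 2.326.
Margin of error: 2.326 × 0.010471 = 0.02436.
Interval: 0.79877 ± 0.02436 → (0.7744, 0.8231).

(0.7744, 0.8231)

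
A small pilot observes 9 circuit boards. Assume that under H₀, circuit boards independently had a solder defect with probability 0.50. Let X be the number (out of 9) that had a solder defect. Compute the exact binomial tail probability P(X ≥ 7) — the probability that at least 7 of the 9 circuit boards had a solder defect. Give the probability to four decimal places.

X is binomial with n = 9 and p = 0.50.
P(X ≥ 7) = C(9,7)·0.50^7·0.50^2 + C(9,8)·0.50^8·0.50^1 + C(9,9)·0.50^9·0.50^0.
= 0.070312 + 0.017578 + 0.001953 = 0.0898.

P = 0.0898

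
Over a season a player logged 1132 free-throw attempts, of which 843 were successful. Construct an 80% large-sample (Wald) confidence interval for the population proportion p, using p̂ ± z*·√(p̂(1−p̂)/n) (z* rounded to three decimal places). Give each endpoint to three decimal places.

(0.728, 0.761)

With x = 843 successes in n = 1132, p̂ = 0.74470.
SE = √(p̂(1−p̂)/n) = √(0.190122/1132) = 0.012960.
For 80% confidence, z* = 1.282.
Margin of error: 1.282 × 0.012960 = 0.01661.
Interval: 0.74470 ± 0.01661 → (0.728, 0.761).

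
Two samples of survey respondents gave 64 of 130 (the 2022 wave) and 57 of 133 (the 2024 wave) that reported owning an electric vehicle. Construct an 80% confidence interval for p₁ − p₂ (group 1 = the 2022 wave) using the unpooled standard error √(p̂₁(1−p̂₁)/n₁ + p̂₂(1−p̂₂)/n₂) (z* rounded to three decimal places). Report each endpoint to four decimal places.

p̂₁ = 0.49231, p̂₂ = 0.42857, so the observed difference is 0.06374.
SE = √(0.001922622 + 0.001841338) = √0.003763960 = 0.061351.
The 80% critical value is z* = 1.282. Margin of error = 0.07865.
CI: 0.06374 ± 0.07865 = (-0.0149, 0.1424).

(-0.0149, 0.1424)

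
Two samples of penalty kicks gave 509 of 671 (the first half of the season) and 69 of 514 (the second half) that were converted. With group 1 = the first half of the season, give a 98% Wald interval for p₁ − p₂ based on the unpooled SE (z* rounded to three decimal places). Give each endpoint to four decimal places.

(0.5724, 0.6763)

p̂₁ = 509/671 = 0.75857, p̂₂ = 69/514 = 0.13424; p̂₁ − p̂₂ = 0.62433.
SE = √(0.000272939 + 0.000226110) = √0.000499049 = 0.022339.
z* = 2.326 at the 98% level. Margin = 2.326·0.022339 = 0.05196.
Interval: 0.62433 ± 0.05196 → (0.5724, 0.6763).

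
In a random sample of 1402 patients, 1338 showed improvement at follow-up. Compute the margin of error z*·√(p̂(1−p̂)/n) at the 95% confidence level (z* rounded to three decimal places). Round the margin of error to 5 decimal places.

ME = 0.01093

The sample proportion is 1338/1402 = 0.95435.
Standard error of p̂: √(0.043565/1402) = √0.000031074 = 0.005574.
z* = 1.960 at the 95% level.
So ME = 0.01093.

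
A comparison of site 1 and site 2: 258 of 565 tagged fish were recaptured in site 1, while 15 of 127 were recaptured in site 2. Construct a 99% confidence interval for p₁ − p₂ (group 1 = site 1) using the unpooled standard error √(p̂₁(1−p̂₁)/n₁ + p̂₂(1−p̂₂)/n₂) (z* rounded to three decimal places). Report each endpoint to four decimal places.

(0.2471, 0.4299)

p̂₁ = 0.45664, p̂₂ = 0.11811, so the observed difference is 0.33853.
Unpooled SE = √(p̂₁(1−p̂₁)/n₁ + p̂₂(1−p̂₂)/n₂) = √(0.000439150 + 0.000820159) = 0.035487.
z* = 2.576 at the 99% level. Margin of error = 0.09141.
CI: 0.33853 ± 0.09141 = (0.2471, 0.4299).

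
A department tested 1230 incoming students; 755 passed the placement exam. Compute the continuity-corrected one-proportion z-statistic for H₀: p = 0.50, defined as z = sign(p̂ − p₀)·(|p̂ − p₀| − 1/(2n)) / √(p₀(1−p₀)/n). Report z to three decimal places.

z = 7.955

Sample proportion p̂ = 755/1230 = 0.61382. p̂ − p₀ = 0.113821.
1/(2n) = 0.000407.
Corrected numerator: |0.113821| − 0.000407 = 0.113414.
SE₀ = √(0.50·0.50/1230) = 0.014257.
z = +0.113414/0.014257 = 7.955.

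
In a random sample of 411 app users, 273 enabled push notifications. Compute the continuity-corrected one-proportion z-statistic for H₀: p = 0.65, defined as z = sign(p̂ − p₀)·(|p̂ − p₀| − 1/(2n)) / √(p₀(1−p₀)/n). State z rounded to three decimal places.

z = 0.553

With x = 273 successes in n = 411, p̂ = 0.66423. p̂ − p₀ = 0.014234.
Continuity correction 1/(2n) = 1/822 = 0.001217.
Corrected numerator: |0.014234| − 0.001217 = 0.013017.
SE₀ = √(0.65·0.35/411) = 0.023527.
z = (+)0.013017/0.023527 = 0.553.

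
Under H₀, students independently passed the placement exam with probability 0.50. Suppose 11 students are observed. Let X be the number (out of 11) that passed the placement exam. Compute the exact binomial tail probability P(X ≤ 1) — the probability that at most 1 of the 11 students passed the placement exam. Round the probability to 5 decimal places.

X is binomial with n = 11 and p = 0.50.
P(X ≤ 1) = C(11,0)·0.50^0·0.50^11 + C(11,1)·0.50^1·0.50^10.
= 0.000488 + 0.005371 = 0.00586.

P = 0.00586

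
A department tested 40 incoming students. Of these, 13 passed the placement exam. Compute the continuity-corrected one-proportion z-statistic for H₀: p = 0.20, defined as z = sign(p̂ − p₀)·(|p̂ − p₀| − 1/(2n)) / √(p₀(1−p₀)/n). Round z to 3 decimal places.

z = 1.779

p̂ = 13/40 = 0.32500. p̂ − p₀ = 0.125000.
Continuity correction 1/(2n) = 1/80 = 0.012500.
Corrected numerator: |0.125000| − 0.012500 = 0.112500.
Under H₀, SE = √(p₀(1−p₀)/n) = √(0.20·0.80/40) = √0.004000000 = 0.063246.
z = (+)0.112500/0.063246 = 1.779.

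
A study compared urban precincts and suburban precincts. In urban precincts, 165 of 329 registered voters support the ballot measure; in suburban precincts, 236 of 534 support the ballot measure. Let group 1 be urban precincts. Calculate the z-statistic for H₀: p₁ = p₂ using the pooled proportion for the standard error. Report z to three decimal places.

z = 1.704

p̂₁ = 165/329 = 0.50152, p̂₂ = 236/534 = 0.44195.
Pooling: p̂ = 401/863 = 0.46466.
SE = √[p̂(1−p̂)(1/n₁+1/n₂)] = √[0.46466·0.53534·(1/329+1/534)] ≈ 0.034956.
z = 0.05957/0.034956 = 1.704.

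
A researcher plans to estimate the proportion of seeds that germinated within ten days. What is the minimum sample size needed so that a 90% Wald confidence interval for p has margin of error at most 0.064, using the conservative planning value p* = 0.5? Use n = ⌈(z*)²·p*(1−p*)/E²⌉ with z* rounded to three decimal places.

For 90% confidence, z* = 1.645.
p*(1−p*) = 0.50·0.50 = 0.2500.
Required n before rounding: 2.706025 × 0.2500 / 0.064² = 165.163.
Rounding up, n = 166.

n = 166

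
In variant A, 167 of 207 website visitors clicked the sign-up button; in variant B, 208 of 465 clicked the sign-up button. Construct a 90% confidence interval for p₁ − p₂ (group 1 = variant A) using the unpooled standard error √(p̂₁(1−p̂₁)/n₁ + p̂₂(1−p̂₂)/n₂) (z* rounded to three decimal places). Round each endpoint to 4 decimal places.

p̂₁ = 0.80676, p̂₂ = 0.44731, so the observed difference is 0.35945.
SE = √(0.000753122 + 0.000531664) = √0.001284786 = 0.035844.
For 90% confidence, z* = 1.645. Margin = 1.645·0.035844 = 0.05896.
CI: 0.35945 ± 0.05896 = (0.3005, 0.4184).

(0.3005, 0.4184)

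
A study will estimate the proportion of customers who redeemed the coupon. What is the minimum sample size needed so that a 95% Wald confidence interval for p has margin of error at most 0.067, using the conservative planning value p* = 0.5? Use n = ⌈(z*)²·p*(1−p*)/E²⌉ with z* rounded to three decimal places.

n = 214

For 95% confidence, z* = 1.960.
p*(1−p*) = 0.50·0.50 = 0.2500.
Required n before rounding: 3.841600 × 0.2500 / 0.067² = 213.945.
⌈213.945⌉ = 214.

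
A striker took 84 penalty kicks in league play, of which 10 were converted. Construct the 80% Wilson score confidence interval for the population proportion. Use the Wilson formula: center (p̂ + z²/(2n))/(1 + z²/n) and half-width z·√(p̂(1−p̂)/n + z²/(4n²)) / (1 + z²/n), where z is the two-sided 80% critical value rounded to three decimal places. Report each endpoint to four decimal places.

Here p̂ = 10/84 = 0.11905 and z = 1.282 (z² = 1.643524).
1 + z²/n = 1.019566.
Adjusted center: (0.11905 + z²/(2n))/1.019566 = 0.12636.
Radicand: p̂(1−p̂)/n + z²/(4n²) = 0.001248515 + 0.000058231 = 0.001306746.
Half-width = 1.282·√0.001306746/1.019566 = 0.04545.
CI: 0.12636 ± 0.04545 = (0.0809, 0.1718).

(0.0809, 0.1718)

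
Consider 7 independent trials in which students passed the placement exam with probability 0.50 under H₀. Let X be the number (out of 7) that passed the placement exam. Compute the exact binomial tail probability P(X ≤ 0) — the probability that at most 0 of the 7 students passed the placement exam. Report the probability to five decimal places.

X ~ Binomial(n=7, p=0.50).
P(X ≤ 0) = C(7,0)·0.50^0·0.50^7.
= 0.007812 = 0.00781.

P = 0.00781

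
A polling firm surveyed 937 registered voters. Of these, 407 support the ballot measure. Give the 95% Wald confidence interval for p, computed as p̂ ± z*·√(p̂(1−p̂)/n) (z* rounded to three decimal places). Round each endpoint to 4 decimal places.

p̂ = 407/937 = 0.43436.
SE = √(p̂(1−p̂)/n) = √(0.245692/937) = 0.016193.
For 95% confidence, z* = 1.960.
Margin = 1.960·0.016193 = 0.03174.
CI: 0.43436 ± 0.03174 = (0.4026, 0.4661).

(0.4026, 0.4661)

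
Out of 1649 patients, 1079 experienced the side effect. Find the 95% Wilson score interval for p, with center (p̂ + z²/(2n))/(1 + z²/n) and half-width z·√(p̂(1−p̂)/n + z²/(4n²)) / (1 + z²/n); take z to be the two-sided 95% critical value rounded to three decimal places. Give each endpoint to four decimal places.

Here p̂ = 1079/1649 = 0.65434 and z = 1.960 (z² = 3.841600).
Denominator 1 + z²/n = 1 + 3.841600/1649 = 1.002330.
Center = (0.65434 + 0.001165)/1.002330 = 0.65398.
Radicand: p̂(1−p̂)/n + z²/(4n²) = 0.000137162 + 0.000000353 = 0.000137515.
Half-width = 1.960·√0.000137515/1.002330 = 0.02293.
So the interval runs from 0.6310 to 0.6769.

(0.6310, 0.6769)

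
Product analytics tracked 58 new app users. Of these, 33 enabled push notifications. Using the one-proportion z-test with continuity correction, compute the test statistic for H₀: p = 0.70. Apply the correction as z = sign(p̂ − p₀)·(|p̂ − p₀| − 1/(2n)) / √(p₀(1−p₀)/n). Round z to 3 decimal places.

z = -2.034

With x = 33 successes in n = 58, p̂ = 0.56897. p̂ − p₀ = -0.131034.
Continuity correction 1/(2n) = 1/116 = 0.008621.
Corrected numerator: |-0.131034| − 0.008621 = 0.122413.
SE₀ = √(0.70·0.30/58) = 0.060172.
z = (−)0.122413/0.060172 = -2.034.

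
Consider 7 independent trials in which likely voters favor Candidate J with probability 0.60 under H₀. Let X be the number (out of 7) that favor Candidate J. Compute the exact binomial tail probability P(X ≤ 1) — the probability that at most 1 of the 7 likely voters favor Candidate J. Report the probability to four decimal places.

P = 0.0188

X is binomial with n = 7 and p = 0.60.
P(X ≤ 1) = C(7,0)·0.60^0·0.40^7 + C(7,1)·0.60^1·0.40^6.
= 0.001638 + 0.017203 = 0.0188.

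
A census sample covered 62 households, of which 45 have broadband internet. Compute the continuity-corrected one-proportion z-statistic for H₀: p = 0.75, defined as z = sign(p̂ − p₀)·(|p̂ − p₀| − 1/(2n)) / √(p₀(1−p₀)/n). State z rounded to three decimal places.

z = -0.293

With x = 45 successes in n = 62, p̂ = 0.72581. p̂ − p₀ = -0.024194.
1/(2n) = 0.008065.
Corrected numerator: |-0.024194| − 0.008065 = 0.016129.
Null standard error: √(0.75·0.25/62) = √0.003024194 = 0.054993.
z = (−)0.016129/0.054993 = -0.293.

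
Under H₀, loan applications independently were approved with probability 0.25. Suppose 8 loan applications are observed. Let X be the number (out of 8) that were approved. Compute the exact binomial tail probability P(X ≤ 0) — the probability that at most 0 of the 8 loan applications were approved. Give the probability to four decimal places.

P = 0.1001

X ~ Binomial(n=8, p=0.25).
P(X ≤ 0) = C(8,0)·0.25^0·0.75^8.
= 0.100113 = 0.1001.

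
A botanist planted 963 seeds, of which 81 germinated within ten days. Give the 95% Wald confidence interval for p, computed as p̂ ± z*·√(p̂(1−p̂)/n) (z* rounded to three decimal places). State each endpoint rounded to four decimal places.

(0.0666, 0.1016)

The sample proportion is 81/963 = 0.08411.
SE(p̂) = √(0.08411·0.91589/963) = 0.008944.
For 95% confidence, z* = 1.960.
Margin of error: 1.960 × 0.008944 = 0.01753.
CI: 0.08411 ± 0.01753 = (0.0666, 0.1016).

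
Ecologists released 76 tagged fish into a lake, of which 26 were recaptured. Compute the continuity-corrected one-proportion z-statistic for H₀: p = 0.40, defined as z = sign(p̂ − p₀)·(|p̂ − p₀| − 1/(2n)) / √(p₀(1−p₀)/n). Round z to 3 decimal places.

z = -0.913

With x = 26 successes in n = 76, p̂ = 0.34211. p̂ − p₀ = -0.057895.
1/(2n) = 0.006579.
Corrected numerator: |-0.057895| − 0.006579 = 0.051316.
Null standard error: √(0.40·0.60/76) = √0.003157895 = 0.056195.
z = (−)0.051316/0.056195 = -0.913.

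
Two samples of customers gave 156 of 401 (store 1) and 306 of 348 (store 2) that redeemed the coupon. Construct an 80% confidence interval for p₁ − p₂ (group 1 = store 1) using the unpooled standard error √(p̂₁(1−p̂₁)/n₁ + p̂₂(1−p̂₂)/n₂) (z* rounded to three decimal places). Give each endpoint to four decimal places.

p̂₁ = 0.38903, p̂₂ = 0.87931, so the observed difference is -0.49028.
Unpooled SE = √(p̂₁(1−p̂₁)/n₁ + p̂₂(1−p̂₂)/n₂) = √(0.000592731 + 0.000304953) = 0.029961.
z* = 1.282 at the 80% level. Margin of error = 0.03841.
So the interval runs from -0.5287 to -0.4519.

(-0.5287, -0.4519)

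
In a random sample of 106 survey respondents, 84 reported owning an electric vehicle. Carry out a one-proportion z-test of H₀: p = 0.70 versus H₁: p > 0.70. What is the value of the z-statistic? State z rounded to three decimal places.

p̂ = 84/106 = 0.79245.
Under H₀, SE = √(p₀(1−p₀)/n) = √(0.70·0.30/106) = √0.001981132 = 0.044510.
z = (p̂ − p₀)/SE = (0.79245 − 0.70)/0.044510 = 2.077.

z = 2.077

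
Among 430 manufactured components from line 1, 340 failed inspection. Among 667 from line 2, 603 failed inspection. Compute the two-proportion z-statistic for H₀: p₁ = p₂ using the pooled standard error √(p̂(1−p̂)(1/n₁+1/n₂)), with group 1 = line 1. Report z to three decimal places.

Sample proportions: p̂₁ = 340/430 = 0.79070 and p̂₂ = 603/667 = 0.90405.
Pooled p̂ = (340+603)/(430+667) = 943/1097 = 0.85962.
SE = √[p̂(1−p̂)(1/n₁+1/n₂)] = √[0.85962·0.14038·(1/430+1/667)] ≈ 0.021484.
z = -0.11335/0.021484 = -5.276.

z = -5.276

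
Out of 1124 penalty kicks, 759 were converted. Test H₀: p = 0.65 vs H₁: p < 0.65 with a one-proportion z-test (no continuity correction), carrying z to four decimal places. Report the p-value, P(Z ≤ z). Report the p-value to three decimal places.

p-value = 0.962

p̂ = 759/1124 = 0.67527.
Null standard error: √(0.65·0.35/1124) = √0.000202402 = 0.014227.
z = (p̂ − p₀)/SE = (759/1124 − 0.65)/0.014227 ≈ 1.7760.
p-value = P(Z ≤ z) with z = 1.7760 → 0.962.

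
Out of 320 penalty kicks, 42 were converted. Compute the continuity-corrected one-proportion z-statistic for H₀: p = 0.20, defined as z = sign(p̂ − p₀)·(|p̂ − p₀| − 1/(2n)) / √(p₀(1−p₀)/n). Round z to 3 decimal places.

z = -3.005

Sample proportion p̂ = 42/320 = 0.13125. p̂ − p₀ = -0.068750.
1/(2n) = 0.001563.
Corrected numerator: |-0.068750| − 0.001563 = 0.067187.
Null standard error: √(0.20·0.80/320) = √0.000500000 = 0.022361.
z = (−)0.067187/0.022361 = -3.005.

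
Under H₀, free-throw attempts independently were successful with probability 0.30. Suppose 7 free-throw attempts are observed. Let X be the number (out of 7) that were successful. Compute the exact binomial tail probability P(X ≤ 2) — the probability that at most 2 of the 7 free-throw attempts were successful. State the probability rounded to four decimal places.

X is binomial with n = 7 and p = 0.30.
P(X ≤ 2) = C(7,0)·0.30^0·0.70^7 + C(7,1)·0.30^1·0.70^6 + C(7,2)·0.30^2·0.70^5.
= 0.082354 + 0.247063 + 0.317652 = 0.6471.

P = 0.6471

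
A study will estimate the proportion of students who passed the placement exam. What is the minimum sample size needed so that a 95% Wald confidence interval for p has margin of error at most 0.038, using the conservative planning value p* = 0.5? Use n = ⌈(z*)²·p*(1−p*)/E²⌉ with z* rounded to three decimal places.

n = 666

For 95% confidence, z* = 1.960.
p*(1−p*) = 0.50·0.50 = 0.2500.
(z*)²·p*(1−p*)/E² = 3.841600·0.2500/0.001444 = 665.097.
⌈665.097⌉ = 666.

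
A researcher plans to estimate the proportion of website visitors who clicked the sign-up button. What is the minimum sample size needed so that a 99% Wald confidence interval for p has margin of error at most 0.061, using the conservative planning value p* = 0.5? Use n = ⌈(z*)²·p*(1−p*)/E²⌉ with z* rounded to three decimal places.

n = 446

For 99% confidence, z* = 2.576.
p*(1−p*) = 0.2500.
(z*)²·p*(1−p*)/E² = 6.635776·0.2500/0.003721 = 445.833.
Rounding up, n = 446.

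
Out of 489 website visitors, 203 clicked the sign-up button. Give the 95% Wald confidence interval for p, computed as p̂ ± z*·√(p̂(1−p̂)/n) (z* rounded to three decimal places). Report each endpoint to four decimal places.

The sample proportion is 203/489 = 0.41513.
SE(p̂) = √(0.41513·0.58487/489) = 0.022283.
The 95% critical value is z* = 1.960.
Margin of error: 1.960 × 0.022283 = 0.04367.
So the interval runs from 0.3715 to 0.4588.

(0.3715, 0.4588)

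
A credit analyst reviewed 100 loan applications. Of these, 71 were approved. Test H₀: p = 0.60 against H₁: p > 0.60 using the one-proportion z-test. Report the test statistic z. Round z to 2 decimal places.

The sample proportion is 71/100 = 0.71000.
SE₀ = √(0.60·0.40/100) = 0.048990.
Test statistic: z = 0.11000/0.048990 = 2.25.

z = 2.25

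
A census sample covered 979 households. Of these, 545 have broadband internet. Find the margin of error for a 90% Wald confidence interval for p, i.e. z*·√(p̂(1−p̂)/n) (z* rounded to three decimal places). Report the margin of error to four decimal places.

ME = 0.0261

Sample proportion p̂ = 545/979 = 0.55669.
SE(p̂) = √(0.55669·0.44331/979) = 0.015877.
The 90% critical value is z* = 1.645.
ME = 1.645·0.015877 = 0.0261.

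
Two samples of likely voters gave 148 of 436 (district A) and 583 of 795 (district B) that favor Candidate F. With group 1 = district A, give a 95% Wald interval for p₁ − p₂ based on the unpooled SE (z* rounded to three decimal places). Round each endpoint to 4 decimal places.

(-0.4479, -0.3398)

p̂₁ = 148/436 = 0.33945, p̂₂ = 583/795 = 0.73333; p̂₁ − p̂₂ = -0.39388.
Unpooled SE = √(p̂₁(1−p̂₁)/n₁ + p̂₂(1−p̂₂)/n₂) = √(0.000514274 + 0.000245982) = 0.027573.
The 95% critical value is z* = 1.960. Margin of error = 0.05404.
Interval: -0.39388 ± 0.05404 → (-0.4479, -0.3398).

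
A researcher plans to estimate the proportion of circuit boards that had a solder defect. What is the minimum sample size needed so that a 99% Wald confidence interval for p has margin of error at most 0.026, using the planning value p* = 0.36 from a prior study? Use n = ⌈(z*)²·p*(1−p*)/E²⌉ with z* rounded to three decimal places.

For 99% confidence, z* = 2.576.
p*(1−p*) = 0.2304.
(z*)²·p*(1−p*)/E² = 6.635776·0.2304/0.000676 = 2261.661.
⌈2261.661⌉ = 2262.

n = 2262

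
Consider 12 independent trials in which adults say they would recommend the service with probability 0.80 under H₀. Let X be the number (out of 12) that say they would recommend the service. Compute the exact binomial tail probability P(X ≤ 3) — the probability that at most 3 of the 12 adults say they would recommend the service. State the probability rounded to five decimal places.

P = 0.00006

X ~ Binomial(n=12, p=0.80).
P(X ≤ 3) = C(12,0)·0.80^0·0.20^12 + C(12,1)·0.80^1·0.20^11 + C(12,2)·0.80^2·0.20^10 + C(12,3)·0.80^3·0.20^9.
= 0.000000 + 0.000000 + 0.000004 + 0.000058 = 0.00006.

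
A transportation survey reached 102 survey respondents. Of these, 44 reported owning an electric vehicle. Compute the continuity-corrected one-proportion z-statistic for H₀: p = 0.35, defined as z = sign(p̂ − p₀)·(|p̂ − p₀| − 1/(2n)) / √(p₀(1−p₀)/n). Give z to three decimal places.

z = 1.619

Sample proportion p̂ = 44/102 = 0.43137. p̂ − p₀ = 0.081373.
1/(2n) = 0.004902.
Corrected numerator: |0.081373| − 0.004902 = 0.076471.
SE₀ = √(0.35·0.65/102) = 0.047227.
z = (+)0.076471/0.047227 = 1.619.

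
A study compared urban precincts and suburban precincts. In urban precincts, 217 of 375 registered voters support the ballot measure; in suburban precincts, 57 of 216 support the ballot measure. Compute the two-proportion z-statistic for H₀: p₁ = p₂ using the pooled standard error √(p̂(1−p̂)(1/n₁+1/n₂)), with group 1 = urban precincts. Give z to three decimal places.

Sample proportions: p̂₁ = 217/375 = 0.57867 and p̂₂ = 57/216 = 0.26389.
Pooled p̂ = (217+57)/(375+216) = 274/591 = 0.46362.
SE = √[p̂(1−p̂)(1/n₁+1/n₂)] = √[0.46362·0.53638·(1/375+1/216)] ≈ 0.042596.
z = (p̂₁ − p̂₂)/SE = (0.57867 − 0.26389)/0.042596 = 0.31478/0.042596 = 7.390.

z = 7.390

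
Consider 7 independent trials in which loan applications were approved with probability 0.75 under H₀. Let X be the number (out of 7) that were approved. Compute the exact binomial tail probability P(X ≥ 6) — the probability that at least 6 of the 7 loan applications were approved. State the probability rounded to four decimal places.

X ~ Binomial(n=7, p=0.75).
P(X ≥ 6) = C(7,6)·0.75^6·0.25^1 + C(7,7)·0.75^7·0.25^0.
= 0.311462 + 0.133484 = 0.4449.

P = 0.4449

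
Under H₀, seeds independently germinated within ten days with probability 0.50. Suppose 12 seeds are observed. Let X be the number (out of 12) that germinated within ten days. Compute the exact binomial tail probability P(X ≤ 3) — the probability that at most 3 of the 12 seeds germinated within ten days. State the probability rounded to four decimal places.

P = 0.0730

X ~ Binomial(n=12, p=0.50).
P(X ≤ 3) = C(12,0)·0.50^0·0.50^12 + C(12,1)·0.50^1·0.50^11 + C(12,2)·0.50^2·0.50^10 + C(12,3)·0.50^3·0.50^9.
= 0.000244 + 0.002930 + 0.016113 + 0.053711 = 0.0730.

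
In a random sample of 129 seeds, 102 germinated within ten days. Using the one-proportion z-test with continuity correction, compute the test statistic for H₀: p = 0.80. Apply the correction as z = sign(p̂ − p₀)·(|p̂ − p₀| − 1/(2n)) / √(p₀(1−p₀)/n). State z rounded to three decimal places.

With x = 102 successes in n = 129, p̂ = 0.79070. p̂ − p₀ = -0.009302.
1/(2n) = 0.003876.
Corrected numerator: |-0.009302| − 0.003876 = 0.005426.
Null standard error: √(0.80·0.20/129) = √0.001240310 = 0.035218.
z = −0.005426/0.035218 = -0.154.

z = -0.154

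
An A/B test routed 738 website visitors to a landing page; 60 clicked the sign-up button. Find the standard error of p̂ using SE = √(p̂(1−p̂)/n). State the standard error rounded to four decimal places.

SE = 0.0101

p̂ = 60/738 = 0.08130.
p̂(1−p̂) = 0.08130·0.91870 = 0.074690.
SE = √(0.074690/738) = 0.0101.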